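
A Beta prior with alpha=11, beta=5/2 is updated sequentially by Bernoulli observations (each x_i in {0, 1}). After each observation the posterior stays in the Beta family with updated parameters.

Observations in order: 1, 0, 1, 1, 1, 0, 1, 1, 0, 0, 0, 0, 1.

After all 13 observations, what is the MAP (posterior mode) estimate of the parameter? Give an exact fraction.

34/49

obs 1: x=1 → posterior Beta(12, 5/2)
obs 2: x=0 → posterior Beta(12, 7/2)
obs 3: x=1 → posterior Beta(13, 7/2)
obs 4: x=1 → posterior Beta(14, 7/2)
obs 5: x=1 → posterior Beta(15, 7/2)
obs 6: x=0 → posterior Beta(15, 9/2)
obs 7: x=1 → posterior Beta(16, 9/2)
obs 8: x=1 → posterior Beta(17, 9/2)
obs 9: x=0 → posterior Beta(17, 11/2)
obs 10: x=0 → posterior Beta(17, 13/2)
obs 11: x=0 → posterior Beta(17, 15/2)
obs 12: x=0 → posterior Beta(17, 17/2)
obs 13: x=1 → posterior Beta(18, 17/2)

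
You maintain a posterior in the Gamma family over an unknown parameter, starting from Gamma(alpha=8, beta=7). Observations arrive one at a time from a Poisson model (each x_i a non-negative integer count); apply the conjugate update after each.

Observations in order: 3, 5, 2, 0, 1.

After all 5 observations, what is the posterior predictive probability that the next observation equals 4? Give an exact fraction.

2336996195396106709893120/41753905413413116367045797

obs 1: x=3 → posterior Gamma(11, 8)
obs 2: x=5 → posterior Gamma(16, 9)
obs 3: x=2 → posterior Gamma(18, 10)
obs 4: x=0 → posterior Gamma(18, 11)
obs 5: x=1 → posterior Gamma(19, 12)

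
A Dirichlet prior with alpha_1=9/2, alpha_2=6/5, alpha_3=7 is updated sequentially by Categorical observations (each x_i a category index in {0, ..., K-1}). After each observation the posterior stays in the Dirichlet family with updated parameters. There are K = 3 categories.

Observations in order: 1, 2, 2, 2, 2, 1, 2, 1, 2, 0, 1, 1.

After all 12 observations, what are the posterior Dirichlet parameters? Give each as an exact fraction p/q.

obs 1: x=1 → posterior Dirichlet(9/2, 11/5, 7)
obs 2: x=2 → posterior Dirichlet(9/2, 11/5, 8)
obs 3: x=2 → posterior Dirichlet(9/2, 11/5, 9)
obs 4: x=2 → posterior Dirichlet(9/2, 11/5, 10)
obs 5: x=2 → posterior Dirichlet(9/2, 11/5, 11)
obs 6: x=1 → posterior Dirichlet(9/2, 16/5, 11)
obs 7: x=2 → posterior Dirichlet(9/2, 16/5, 12)
obs 8: x=1 → posterior Dirichlet(9/2, 21/5, 12)
obs 9: x=2 → posterior Dirichlet(9/2, 21/5, 13)
obs 10: x=0 → posterior Dirichlet(11/2, 21/5, 13)
obs 11: x=1 → posterior Dirichlet(11/2, 26/5, 13)
obs 12: x=1 → posterior Dirichlet(11/2, 31/5, 13)

alpha_1=11/2, alpha_2=31/5, alpha_3=13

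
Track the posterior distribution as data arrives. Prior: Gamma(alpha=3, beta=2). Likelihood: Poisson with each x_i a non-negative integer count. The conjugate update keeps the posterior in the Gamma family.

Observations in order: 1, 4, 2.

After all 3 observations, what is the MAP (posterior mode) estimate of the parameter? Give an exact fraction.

9/5

obs 1: x=1 → posterior Gamma(4, 3)
obs 2: x=4 → posterior Gamma(8, 4)
obs 3: x=2 → posterior Gamma(10, 5)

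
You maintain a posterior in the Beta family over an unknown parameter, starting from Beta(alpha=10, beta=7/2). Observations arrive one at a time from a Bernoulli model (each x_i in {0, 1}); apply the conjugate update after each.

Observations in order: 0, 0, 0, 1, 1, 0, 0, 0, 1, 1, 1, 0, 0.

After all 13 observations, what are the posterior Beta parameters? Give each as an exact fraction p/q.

alpha=15, beta=23/2

obs 1: x=0 → posterior Beta(10, 9/2)
obs 2: x=0 → posterior Beta(10, 11/2)
obs 3: x=0 → posterior Beta(10, 13/2)
obs 4: x=1 → posterior Beta(11, 13/2)
obs 5: x=1 → posterior Beta(12, 13/2)
obs 6: x=0 → posterior Beta(12, 15/2)
obs 7: x=0 → posterior Beta(12, 17/2)
obs 8: x=0 → posterior Beta(12, 19/2)
obs 9: x=1 → posterior Beta(13, 19/2)
obs 10: x=1 → posterior Beta(14, 19/2)
obs 11: x=1 → posterior Beta(15, 19/2)
obs 12: x=0 → posterior Beta(15, 21/2)
obs 13: x=0 → posterior Beta(15, 23/2)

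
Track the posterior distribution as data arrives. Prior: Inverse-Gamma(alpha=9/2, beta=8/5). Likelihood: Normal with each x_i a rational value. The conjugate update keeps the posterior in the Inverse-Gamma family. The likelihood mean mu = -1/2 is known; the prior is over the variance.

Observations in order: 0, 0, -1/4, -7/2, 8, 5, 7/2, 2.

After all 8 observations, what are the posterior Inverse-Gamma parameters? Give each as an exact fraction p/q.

alpha=17/2, beta=11001/160

obs 1: x=0 → posterior Inverse-Gamma(5, 69/40)
obs 2: x=0 → posterior Inverse-Gamma(11/2, 37/20)
obs 3: x=-1/4 → posterior Inverse-Gamma(6, 301/160)
obs 4: x=-7/2 → posterior Inverse-Gamma(13/2, 1021/160)
obs 5: x=8 → posterior Inverse-Gamma(7, 6801/160)
obs 6: x=5 → posterior Inverse-Gamma(15/2, 9221/160)
obs 7: x=7/2 → posterior Inverse-Gamma(8, 10501/160)
obs 8: x=2 → posterior Inverse-Gamma(17/2, 11001/160)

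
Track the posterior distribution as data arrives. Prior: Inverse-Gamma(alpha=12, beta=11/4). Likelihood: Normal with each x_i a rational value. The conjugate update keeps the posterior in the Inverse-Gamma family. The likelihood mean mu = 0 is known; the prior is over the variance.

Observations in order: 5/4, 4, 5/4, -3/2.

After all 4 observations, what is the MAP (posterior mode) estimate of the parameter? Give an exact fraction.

43/48

obs 1: x=5/4 → posterior Inverse-Gamma(25/2, 113/32)
obs 2: x=4 → posterior Inverse-Gamma(13, 369/32)
obs 3: x=5/4 → posterior Inverse-Gamma(27/2, 197/16)
obs 4: x=-3/2 → posterior Inverse-Gamma(14, 215/16)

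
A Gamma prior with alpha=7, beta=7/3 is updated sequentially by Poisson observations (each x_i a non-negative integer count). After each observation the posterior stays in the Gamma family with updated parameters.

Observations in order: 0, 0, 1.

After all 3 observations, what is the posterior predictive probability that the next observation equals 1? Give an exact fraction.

obs 1: x=0 → posterior Gamma(7, 10/3)
obs 2: x=0 → posterior Gamma(7, 13/3)
obs 3: x=1 → posterior Gamma(8, 16/3)

103079215104/322687697779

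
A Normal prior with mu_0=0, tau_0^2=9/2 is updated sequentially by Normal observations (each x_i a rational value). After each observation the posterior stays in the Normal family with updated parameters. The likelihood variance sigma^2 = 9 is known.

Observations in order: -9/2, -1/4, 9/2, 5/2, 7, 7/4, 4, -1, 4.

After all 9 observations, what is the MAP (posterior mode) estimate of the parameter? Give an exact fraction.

18/11

obs 1: x=-9/2 → posterior Normal(-3/2, 3)
obs 2: x=-1/4 → posterior Normal(-19/16, 9/4)
obs 3: x=9/2 → posterior Normal(-1/20, 9/5)
obs 4: x=5/2 → posterior Normal(3/8, 3/2)
obs 5: x=7 → posterior Normal(37/28, 9/7)
obs 6: x=7/4 → posterior Normal(11/8, 9/8)
obs 7: x=4 → posterior Normal(5/3, 1)
obs 8: x=-1 → posterior Normal(7/5, 9/10)
obs 9: x=4 → posterior Normal(18/11, 9/11)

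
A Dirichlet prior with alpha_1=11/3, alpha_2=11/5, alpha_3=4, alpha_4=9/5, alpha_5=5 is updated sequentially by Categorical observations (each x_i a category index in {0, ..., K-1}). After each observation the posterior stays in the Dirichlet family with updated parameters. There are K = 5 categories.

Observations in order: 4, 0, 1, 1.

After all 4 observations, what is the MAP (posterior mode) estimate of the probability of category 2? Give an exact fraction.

9/47

obs 1: x=4 → posterior Dirichlet(11/3, 11/5, 4, 9/5, 6)
obs 2: x=0 → posterior Dirichlet(14/3, 11/5, 4, 9/5, 6)
obs 3: x=1 → posterior Dirichlet(14/3, 16/5, 4, 9/5, 6)
obs 4: x=1 → posterior Dirichlet(14/3, 21/5, 4, 9/5, 6)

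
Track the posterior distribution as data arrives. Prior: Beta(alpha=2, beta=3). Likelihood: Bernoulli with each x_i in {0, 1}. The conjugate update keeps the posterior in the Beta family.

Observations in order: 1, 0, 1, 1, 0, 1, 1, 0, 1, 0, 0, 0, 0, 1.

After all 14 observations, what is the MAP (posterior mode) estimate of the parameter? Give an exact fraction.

8/17

obs 1: x=1 → posterior Beta(3, 3)
obs 2: x=0 → posterior Beta(3, 4)
obs 3: x=1 → posterior Beta(4, 4)
obs 4: x=1 → posterior Beta(5, 4)
obs 5: x=0 → posterior Beta(5, 5)
obs 6: x=1 → posterior Beta(6, 5)
obs 7: x=1 → posterior Beta(7, 5)
obs 8: x=0 → posterior Beta(7, 6)
obs 9: x=1 → posterior Beta(8, 6)
obs 10: x=0 → posterior Beta(8, 7)
obs 11: x=0 → posterior Beta(8, 8)
obs 12: x=0 → posterior Beta(8, 9)
obs 13: x=0 → posterior Beta(8, 10)
obs 14: x=1 → posterior Beta(9, 10)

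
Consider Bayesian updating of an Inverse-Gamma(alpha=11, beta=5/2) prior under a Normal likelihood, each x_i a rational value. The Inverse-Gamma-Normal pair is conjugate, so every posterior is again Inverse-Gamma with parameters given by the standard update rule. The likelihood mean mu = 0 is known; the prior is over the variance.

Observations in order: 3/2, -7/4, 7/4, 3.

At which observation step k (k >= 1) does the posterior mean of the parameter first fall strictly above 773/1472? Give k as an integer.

k = 3

obs 1: x=3/2 → posterior Inverse-Gamma(23/2, 29/8)
obs 2: x=-7/4 → posterior Inverse-Gamma(12, 165/32)
obs 3: x=7/4 → posterior Inverse-Gamma(25/2, 107/16)
obs 4: x=3 → posterior Inverse-Gamma(13, 179/16)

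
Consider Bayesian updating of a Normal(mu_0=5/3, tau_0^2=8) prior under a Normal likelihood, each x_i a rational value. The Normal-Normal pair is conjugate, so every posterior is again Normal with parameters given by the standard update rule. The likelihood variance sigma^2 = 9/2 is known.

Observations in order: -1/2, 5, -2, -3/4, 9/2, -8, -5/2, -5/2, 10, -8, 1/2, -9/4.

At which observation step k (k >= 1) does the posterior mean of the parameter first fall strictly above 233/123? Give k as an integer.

obs 1: x=-1/2 → posterior Normal(7/25, 72/25)
obs 2: x=5 → posterior Normal(87/41, 72/41)
obs 3: x=-2 → posterior Normal(55/57, 24/19)
obs 4: x=-3/4 → posterior Normal(43/73, 72/73)
obs 5: x=9/2 → posterior Normal(115/89, 72/89)
obs 6: x=-8 → posterior Normal(-13/105, 24/35)
obs 7: x=-5/2 → posterior Normal(-53/121, 72/121)
obs 8: x=-5/2 → posterior Normal(-93/137, 72/137)
obs 9: x=10 → posterior Normal(67/153, 8/17)
obs 10: x=-8 → posterior Normal(-61/169, 72/169)
obs 11: x=1/2 → posterior Normal(-53/185, 72/185)
obs 12: x=-9/4 → posterior Normal(-89/201, 24/67)

k = 2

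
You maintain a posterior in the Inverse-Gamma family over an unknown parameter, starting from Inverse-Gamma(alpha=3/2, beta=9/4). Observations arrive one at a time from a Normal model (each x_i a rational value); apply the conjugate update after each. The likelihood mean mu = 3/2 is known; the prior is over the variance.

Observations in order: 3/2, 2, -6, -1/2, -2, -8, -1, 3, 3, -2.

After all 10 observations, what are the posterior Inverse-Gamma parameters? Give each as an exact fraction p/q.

alpha=13/2, beta=381/4

obs 1: x=3/2 → posterior Inverse-Gamma(2, 9/4)
obs 2: x=2 → posterior Inverse-Gamma(5/2, 19/8)
obs 3: x=-6 → posterior Inverse-Gamma(3, 61/2)
obs 4: x=-1/2 → posterior Inverse-Gamma(7/2, 65/2)
obs 5: x=-2 → posterior Inverse-Gamma(4, 309/8)
obs 6: x=-8 → posterior Inverse-Gamma(9/2, 335/4)
obs 7: x=-1 → posterior Inverse-Gamma(5, 695/8)
obs 8: x=3 → posterior Inverse-Gamma(11/2, 88)
obs 9: x=3 → posterior Inverse-Gamma(6, 713/8)
obs 10: x=-2 → posterior Inverse-Gamma(13/2, 381/4)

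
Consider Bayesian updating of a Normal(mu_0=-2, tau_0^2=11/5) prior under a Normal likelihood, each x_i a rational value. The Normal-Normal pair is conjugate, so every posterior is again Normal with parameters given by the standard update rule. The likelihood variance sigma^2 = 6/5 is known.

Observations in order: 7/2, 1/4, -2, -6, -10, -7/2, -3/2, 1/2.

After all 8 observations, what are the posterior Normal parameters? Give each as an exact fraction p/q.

obs 1: x=7/2 → posterior Normal(53/34, 66/85)
obs 2: x=1/4 → posterior Normal(117/112, 33/70)
obs 3: x=-2 → posterior Normal(29/156, 22/65)
obs 4: x=-6 → posterior Normal(-47/40, 33/125)
obs 5: x=-10 → posterior Normal(-675/244, 66/305)
obs 6: x=-7/2 → posterior Normal(-829/288, 11/60)
obs 7: x=-3/2 → posterior Normal(-895/332, 66/415)
obs 8: x=1/2 → posterior Normal(-873/376, 33/235)

mu_0=-873/376, tau_0^2=33/235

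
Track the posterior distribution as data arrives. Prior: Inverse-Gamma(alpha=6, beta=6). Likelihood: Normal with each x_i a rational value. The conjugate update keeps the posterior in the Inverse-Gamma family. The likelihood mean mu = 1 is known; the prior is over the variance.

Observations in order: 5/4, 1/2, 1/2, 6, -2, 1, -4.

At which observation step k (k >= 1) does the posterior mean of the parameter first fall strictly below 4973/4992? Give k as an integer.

obs 1: x=5/4 → posterior Inverse-Gamma(13/2, 193/32)
obs 2: x=1/2 → posterior Inverse-Gamma(7, 197/32)
obs 3: x=1/2 → posterior Inverse-Gamma(15/2, 201/32)
obs 4: x=6 → posterior Inverse-Gamma(8, 601/32)
obs 5: x=-2 → posterior Inverse-Gamma(17/2, 745/32)
obs 6: x=1 → posterior Inverse-Gamma(9, 745/32)
obs 7: x=-4 → posterior Inverse-Gamma(19/2, 1145/32)

k = 3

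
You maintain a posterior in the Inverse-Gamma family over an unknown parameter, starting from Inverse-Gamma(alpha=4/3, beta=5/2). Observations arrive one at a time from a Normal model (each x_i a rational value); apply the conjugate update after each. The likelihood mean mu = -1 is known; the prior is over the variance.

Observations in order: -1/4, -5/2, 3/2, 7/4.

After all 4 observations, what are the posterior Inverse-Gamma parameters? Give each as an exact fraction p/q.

alpha=10/3, beta=173/16

obs 1: x=-1/4 → posterior Inverse-Gamma(11/6, 89/32)
obs 2: x=-5/2 → posterior Inverse-Gamma(7/3, 125/32)
obs 3: x=3/2 → posterior Inverse-Gamma(17/6, 225/32)
obs 4: x=7/4 → posterior Inverse-Gamma(10/3, 173/16)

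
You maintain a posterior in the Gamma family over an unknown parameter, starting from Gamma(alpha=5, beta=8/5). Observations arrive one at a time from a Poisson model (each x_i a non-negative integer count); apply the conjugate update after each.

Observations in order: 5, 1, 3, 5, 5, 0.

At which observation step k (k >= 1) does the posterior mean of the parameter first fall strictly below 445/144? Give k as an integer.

k = 2

obs 1: x=5 → posterior Gamma(10, 13/5)
obs 2: x=1 → posterior Gamma(11, 18/5)
obs 3: x=3 → posterior Gamma(14, 23/5)
obs 4: x=5 → posterior Gamma(19, 28/5)
obs 5: x=5 → posterior Gamma(24, 33/5)
obs 6: x=0 → posterior Gamma(24, 38/5)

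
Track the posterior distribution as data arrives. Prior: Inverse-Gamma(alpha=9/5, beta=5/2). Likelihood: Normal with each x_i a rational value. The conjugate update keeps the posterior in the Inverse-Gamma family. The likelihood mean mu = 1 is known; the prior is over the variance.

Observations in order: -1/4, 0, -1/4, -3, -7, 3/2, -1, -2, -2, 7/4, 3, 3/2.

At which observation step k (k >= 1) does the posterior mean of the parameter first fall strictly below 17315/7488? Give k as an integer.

k = 2

obs 1: x=-1/4 → posterior Inverse-Gamma(23/10, 105/32)
obs 2: x=0 → posterior Inverse-Gamma(14/5, 121/32)
obs 3: x=-1/4 → posterior Inverse-Gamma(33/10, 73/16)
obs 4: x=-3 → posterior Inverse-Gamma(19/5, 201/16)
obs 5: x=-7 → posterior Inverse-Gamma(43/10, 713/16)
obs 6: x=3/2 → posterior Inverse-Gamma(24/5, 715/16)
obs 7: x=-1 → posterior Inverse-Gamma(53/10, 747/16)
obs 8: x=-2 → posterior Inverse-Gamma(29/5, 819/16)
obs 9: x=-2 → posterior Inverse-Gamma(63/10, 891/16)
obs 10: x=7/4 → posterior Inverse-Gamma(34/5, 1791/32)
obs 11: x=3 → posterior Inverse-Gamma(73/10, 1855/32)
obs 12: x=3/2 → posterior Inverse-Gamma(39/5, 1859/32)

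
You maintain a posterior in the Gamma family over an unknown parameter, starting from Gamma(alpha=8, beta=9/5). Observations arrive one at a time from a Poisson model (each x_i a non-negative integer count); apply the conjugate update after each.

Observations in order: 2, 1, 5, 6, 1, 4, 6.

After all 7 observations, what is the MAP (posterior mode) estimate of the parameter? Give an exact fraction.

obs 1: x=2 → posterior Gamma(10, 14/5)
obs 2: x=1 → posterior Gamma(11, 19/5)
obs 3: x=5 → posterior Gamma(16, 24/5)
obs 4: x=6 → posterior Gamma(22, 29/5)
obs 5: x=1 → posterior Gamma(23, 34/5)
obs 6: x=4 → posterior Gamma(27, 39/5)
obs 7: x=6 → posterior Gamma(33, 44/5)

40/11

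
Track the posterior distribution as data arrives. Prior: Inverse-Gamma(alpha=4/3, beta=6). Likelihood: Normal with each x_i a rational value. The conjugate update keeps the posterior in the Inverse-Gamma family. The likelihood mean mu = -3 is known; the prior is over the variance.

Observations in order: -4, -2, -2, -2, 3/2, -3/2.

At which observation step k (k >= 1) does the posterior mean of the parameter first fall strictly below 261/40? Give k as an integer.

obs 1: x=-4 → posterior Inverse-Gamma(11/6, 13/2)
obs 2: x=-2 → posterior Inverse-Gamma(7/3, 7)
obs 3: x=-2 → posterior Inverse-Gamma(17/6, 15/2)
obs 4: x=-2 → posterior Inverse-Gamma(10/3, 8)
obs 5: x=3/2 → posterior Inverse-Gamma(23/6, 145/8)
obs 6: x=-3/2 → posterior Inverse-Gamma(13/3, 77/4)

k = 2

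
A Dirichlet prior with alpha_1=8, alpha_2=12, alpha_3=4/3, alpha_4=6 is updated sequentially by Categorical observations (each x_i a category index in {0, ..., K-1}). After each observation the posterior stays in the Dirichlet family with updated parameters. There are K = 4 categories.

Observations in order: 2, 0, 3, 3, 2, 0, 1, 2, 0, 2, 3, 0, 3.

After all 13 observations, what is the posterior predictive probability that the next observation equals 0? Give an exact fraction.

obs 1: x=2 → posterior Dirichlet(8, 12, 7/3, 6)
obs 2: x=0 → posterior Dirichlet(9, 12, 7/3, 6)
obs 3: x=3 → posterior Dirichlet(9, 12, 7/3, 7)
obs 4: x=3 → posterior Dirichlet(9, 12, 7/3, 8)
obs 5: x=2 → posterior Dirichlet(9, 12, 10/3, 8)
obs 6: x=0 → posterior Dirichlet(10, 12, 10/3, 8)
obs 7: x=1 → posterior Dirichlet(10, 13, 10/3, 8)
obs 8: x=2 → posterior Dirichlet(10, 13, 13/3, 8)
obs 9: x=0 → posterior Dirichlet(11, 13, 13/3, 8)
obs 10: x=2 → posterior Dirichlet(11, 13, 16/3, 8)
obs 11: x=3 → posterior Dirichlet(11, 13, 16/3, 9)
obs 12: x=0 → posterior Dirichlet(12, 13, 16/3, 9)
obs 13: x=3 → posterior Dirichlet(12, 13, 16/3, 10)

36/121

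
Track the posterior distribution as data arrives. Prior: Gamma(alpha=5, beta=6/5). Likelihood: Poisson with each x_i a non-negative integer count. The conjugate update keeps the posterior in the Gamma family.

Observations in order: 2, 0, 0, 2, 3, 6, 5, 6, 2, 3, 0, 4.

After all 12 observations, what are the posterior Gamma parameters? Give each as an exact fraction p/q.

obs 1: x=2 → posterior Gamma(7, 11/5)
obs 2: x=0 → posterior Gamma(7, 16/5)
obs 3: x=0 → posterior Gamma(7, 21/5)
obs 4: x=2 → posterior Gamma(9, 26/5)
obs 5: x=3 → posterior Gamma(12, 31/5)
obs 6: x=6 → posterior Gamma(18, 36/5)
obs 7: x=5 → posterior Gamma(23, 41/5)
obs 8: x=6 → posterior Gamma(29, 46/5)
obs 9: x=2 → posterior Gamma(31, 51/5)
obs 10: x=3 → posterior Gamma(34, 56/5)
obs 11: x=0 → posterior Gamma(34, 61/5)
obs 12: x=4 → posterior Gamma(38, 66/5)

alpha=38, beta=66/5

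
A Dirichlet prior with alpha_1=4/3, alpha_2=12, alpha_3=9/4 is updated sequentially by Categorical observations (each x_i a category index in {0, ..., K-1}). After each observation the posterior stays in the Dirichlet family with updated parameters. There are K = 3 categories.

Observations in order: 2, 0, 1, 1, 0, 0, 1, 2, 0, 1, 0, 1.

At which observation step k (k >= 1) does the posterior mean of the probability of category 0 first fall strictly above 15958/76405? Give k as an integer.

obs 1: x=2 → posterior Dirichlet(4/3, 12, 13/4)
obs 2: x=0 → posterior Dirichlet(7/3, 12, 13/4)
obs 3: x=1 → posterior Dirichlet(7/3, 13, 13/4)
obs 4: x=1 → posterior Dirichlet(7/3, 14, 13/4)
obs 5: x=0 → posterior Dirichlet(10/3, 14, 13/4)
obs 6: x=0 → posterior Dirichlet(13/3, 14, 13/4)
obs 7: x=1 → posterior Dirichlet(13/3, 15, 13/4)
obs 8: x=2 → posterior Dirichlet(13/3, 15, 17/4)
obs 9: x=0 → posterior Dirichlet(16/3, 15, 17/4)
obs 10: x=1 → posterior Dirichlet(16/3, 16, 17/4)
obs 11: x=0 → posterior Dirichlet(19/3, 16, 17/4)
obs 12: x=1 → posterior Dirichlet(19/3, 17, 17/4)

k = 9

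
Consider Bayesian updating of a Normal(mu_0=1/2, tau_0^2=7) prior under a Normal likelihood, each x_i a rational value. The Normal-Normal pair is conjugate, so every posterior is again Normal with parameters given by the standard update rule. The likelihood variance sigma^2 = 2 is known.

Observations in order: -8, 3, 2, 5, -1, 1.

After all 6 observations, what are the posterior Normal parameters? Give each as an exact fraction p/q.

mu_0=15/44, tau_0^2=7/22

obs 1: x=-8 → posterior Normal(-55/9, 14/9)
obs 2: x=3 → posterior Normal(-17/8, 7/8)
obs 3: x=2 → posterior Normal(-20/23, 14/23)
obs 4: x=5 → posterior Normal(1/2, 7/15)
obs 5: x=-1 → posterior Normal(8/37, 14/37)
obs 6: x=1 → posterior Normal(15/44, 7/22)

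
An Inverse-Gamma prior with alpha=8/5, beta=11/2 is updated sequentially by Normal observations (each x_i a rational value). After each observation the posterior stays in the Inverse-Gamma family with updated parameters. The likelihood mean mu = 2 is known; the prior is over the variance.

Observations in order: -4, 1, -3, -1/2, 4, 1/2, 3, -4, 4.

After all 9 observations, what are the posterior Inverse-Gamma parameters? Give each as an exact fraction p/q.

obs 1: x=-4 → posterior Inverse-Gamma(21/10, 47/2)
obs 2: x=1 → posterior Inverse-Gamma(13/5, 24)
obs 3: x=-3 → posterior Inverse-Gamma(31/10, 73/2)
obs 4: x=-1/2 → posterior Inverse-Gamma(18/5, 317/8)
obs 5: x=4 → posterior Inverse-Gamma(41/10, 333/8)
obs 6: x=1/2 → posterior Inverse-Gamma(23/5, 171/4)
obs 7: x=3 → posterior Inverse-Gamma(51/10, 173/4)
obs 8: x=-4 → posterior Inverse-Gamma(28/5, 245/4)
obs 9: x=4 → posterior Inverse-Gamma(61/10, 253/4)

alpha=61/10, beta=253/4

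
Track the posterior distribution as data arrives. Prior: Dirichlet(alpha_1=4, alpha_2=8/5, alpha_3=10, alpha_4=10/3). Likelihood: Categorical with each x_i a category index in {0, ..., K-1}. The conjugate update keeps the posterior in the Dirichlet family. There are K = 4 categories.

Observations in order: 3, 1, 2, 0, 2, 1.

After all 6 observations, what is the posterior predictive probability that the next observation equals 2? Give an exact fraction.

obs 1: x=3 → posterior Dirichlet(4, 8/5, 10, 13/3)
obs 2: x=1 → posterior Dirichlet(4, 13/5, 10, 13/3)
obs 3: x=2 → posterior Dirichlet(4, 13/5, 11, 13/3)
obs 4: x=0 → posterior Dirichlet(5, 13/5, 11, 13/3)
obs 5: x=2 → posterior Dirichlet(5, 13/5, 12, 13/3)
obs 6: x=1 → posterior Dirichlet(5, 18/5, 12, 13/3)

90/187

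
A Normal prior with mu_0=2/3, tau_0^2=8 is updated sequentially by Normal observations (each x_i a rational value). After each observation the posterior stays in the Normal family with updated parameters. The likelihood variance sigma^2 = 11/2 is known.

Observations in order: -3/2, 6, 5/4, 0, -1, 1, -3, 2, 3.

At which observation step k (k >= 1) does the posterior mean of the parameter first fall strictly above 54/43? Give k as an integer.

k = 2

obs 1: x=-3/2 → posterior Normal(-50/81, 88/27)
obs 2: x=6 → posterior Normal(238/129, 88/43)
obs 3: x=5/4 → posterior Normal(298/177, 88/59)
obs 4: x=0 → posterior Normal(298/225, 88/75)
obs 5: x=-1 → posterior Normal(250/273, 88/91)
obs 6: x=1 → posterior Normal(298/321, 88/107)
obs 7: x=-3 → posterior Normal(154/369, 88/123)
obs 8: x=2 → posterior Normal(250/417, 88/139)
obs 9: x=3 → posterior Normal(394/465, 88/155)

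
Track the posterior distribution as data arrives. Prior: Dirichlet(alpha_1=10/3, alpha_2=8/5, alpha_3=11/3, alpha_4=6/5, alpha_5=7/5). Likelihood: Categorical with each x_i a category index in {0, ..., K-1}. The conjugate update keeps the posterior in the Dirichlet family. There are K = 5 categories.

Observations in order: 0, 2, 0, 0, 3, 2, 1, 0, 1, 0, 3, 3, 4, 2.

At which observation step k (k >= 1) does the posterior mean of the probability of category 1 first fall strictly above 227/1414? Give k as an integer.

obs 1: x=0 → posterior Dirichlet(13/3, 8/5, 11/3, 6/5, 7/5)
obs 2: x=2 → posterior Dirichlet(13/3, 8/5, 14/3, 6/5, 7/5)
obs 3: x=0 → posterior Dirichlet(16/3, 8/5, 14/3, 6/5, 7/5)
obs 4: x=0 → posterior Dirichlet(19/3, 8/5, 14/3, 6/5, 7/5)
obs 5: x=3 → posterior Dirichlet(19/3, 8/5, 14/3, 11/5, 7/5)
obs 6: x=2 → posterior Dirichlet(19/3, 8/5, 17/3, 11/5, 7/5)
obs 7: x=1 → posterior Dirichlet(19/3, 13/5, 17/3, 11/5, 7/5)
obs 8: x=0 → posterior Dirichlet(22/3, 13/5, 17/3, 11/5, 7/5)
obs 9: x=1 → posterior Dirichlet(22/3, 18/5, 17/3, 11/5, 7/5)
obs 10: x=0 → posterior Dirichlet(25/3, 18/5, 17/3, 11/5, 7/5)
obs 11: x=3 → posterior Dirichlet(25/3, 18/5, 17/3, 16/5, 7/5)
obs 12: x=3 → posterior Dirichlet(25/3, 18/5, 17/3, 21/5, 7/5)
obs 13: x=4 → posterior Dirichlet(25/3, 18/5, 17/3, 21/5, 12/5)
obs 14: x=2 → posterior Dirichlet(25/3, 18/5, 20/3, 21/5, 12/5)

k = 9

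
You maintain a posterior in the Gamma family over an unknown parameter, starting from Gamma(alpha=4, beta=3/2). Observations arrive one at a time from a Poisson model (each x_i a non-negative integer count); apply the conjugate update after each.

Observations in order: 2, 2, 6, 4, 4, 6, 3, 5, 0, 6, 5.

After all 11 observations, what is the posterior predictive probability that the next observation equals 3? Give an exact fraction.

obs 1: x=2 → posterior Gamma(6, 5/2)
obs 2: x=2 → posterior Gamma(8, 7/2)
obs 3: x=6 → posterior Gamma(14, 9/2)
obs 4: x=4 → posterior Gamma(18, 11/2)
obs 5: x=4 → posterior Gamma(22, 13/2)
obs 6: x=6 → posterior Gamma(28, 15/2)
obs 7: x=3 → posterior Gamma(31, 17/2)
obs 8: x=5 → posterior Gamma(36, 19/2)
obs 9: x=0 → posterior Gamma(36, 21/2)
obs 10: x=6 → posterior Gamma(42, 23/2)
obs 11: x=5 → posterior Gamma(47, 25/2)

74413943387094638094877117884262673896955675445497035980224609375000000/369988485035126972924700782451696644186473100389722973815184405301748249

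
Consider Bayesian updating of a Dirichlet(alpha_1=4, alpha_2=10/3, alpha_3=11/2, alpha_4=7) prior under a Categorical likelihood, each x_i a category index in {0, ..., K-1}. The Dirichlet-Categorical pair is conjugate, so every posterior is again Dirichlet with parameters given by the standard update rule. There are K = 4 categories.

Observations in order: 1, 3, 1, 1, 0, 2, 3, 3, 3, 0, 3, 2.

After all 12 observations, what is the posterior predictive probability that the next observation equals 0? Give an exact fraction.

obs 1: x=1 → posterior Dirichlet(4, 13/3, 11/2, 7)
obs 2: x=3 → posterior Dirichlet(4, 13/3, 11/2, 8)
obs 3: x=1 → posterior Dirichlet(4, 16/3, 11/2, 8)
obs 4: x=1 → posterior Dirichlet(4, 19/3, 11/2, 8)
obs 5: x=0 → posterior Dirichlet(5, 19/3, 11/2, 8)
obs 6: x=2 → posterior Dirichlet(5, 19/3, 13/2, 8)
obs 7: x=3 → posterior Dirichlet(5, 19/3, 13/2, 9)
obs 8: x=3 → posterior Dirichlet(5, 19/3, 13/2, 10)
obs 9: x=3 → posterior Dirichlet(5, 19/3, 13/2, 11)
obs 10: x=0 → posterior Dirichlet(6, 19/3, 13/2, 11)
obs 11: x=3 → posterior Dirichlet(6, 19/3, 13/2, 12)
obs 12: x=2 → posterior Dirichlet(6, 19/3, 15/2, 12)

36/191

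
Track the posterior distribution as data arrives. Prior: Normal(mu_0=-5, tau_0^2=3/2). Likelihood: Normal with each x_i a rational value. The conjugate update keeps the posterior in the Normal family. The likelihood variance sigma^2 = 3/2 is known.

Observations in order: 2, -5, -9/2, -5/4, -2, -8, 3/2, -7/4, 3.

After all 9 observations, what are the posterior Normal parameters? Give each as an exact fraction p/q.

mu_0=-21/10, tau_0^2=3/20

obs 1: x=2 → posterior Normal(-3/2, 3/4)
obs 2: x=-5 → posterior Normal(-8/3, 1/2)
obs 3: x=-9/2 → posterior Normal(-25/8, 3/8)
obs 4: x=-5/4 → posterior Normal(-11/4, 3/10)
obs 5: x=-2 → posterior Normal(-21/8, 1/4)
obs 6: x=-8 → posterior Normal(-95/28, 3/14)
obs 7: x=3/2 → posterior Normal(-89/32, 3/16)
obs 8: x=-7/4 → posterior Normal(-8/3, 1/6)
obs 9: x=3 → posterior Normal(-21/10, 3/20)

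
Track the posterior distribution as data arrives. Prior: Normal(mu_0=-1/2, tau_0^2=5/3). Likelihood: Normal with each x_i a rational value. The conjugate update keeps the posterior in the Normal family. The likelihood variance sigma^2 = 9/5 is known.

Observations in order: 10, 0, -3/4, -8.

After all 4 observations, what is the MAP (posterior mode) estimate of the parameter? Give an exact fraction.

obs 1: x=10 → posterior Normal(473/104, 45/52)
obs 2: x=0 → posterior Normal(43/14, 45/77)
obs 3: x=-3/4 → posterior Normal(871/408, 15/34)
obs 4: x=-8 → posterior Normal(71/508, 45/127)

71/508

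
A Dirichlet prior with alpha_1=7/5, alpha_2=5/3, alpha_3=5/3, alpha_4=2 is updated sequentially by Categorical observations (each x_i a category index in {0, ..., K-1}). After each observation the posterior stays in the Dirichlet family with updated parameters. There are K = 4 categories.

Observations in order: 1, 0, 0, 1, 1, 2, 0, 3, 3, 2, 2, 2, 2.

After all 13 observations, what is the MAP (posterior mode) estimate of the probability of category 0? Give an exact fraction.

obs 1: x=1 → posterior Dirichlet(7/5, 8/3, 5/3, 2)
obs 2: x=0 → posterior Dirichlet(12/5, 8/3, 5/3, 2)
obs 3: x=0 → posterior Dirichlet(17/5, 8/3, 5/3, 2)
obs 4: x=1 → posterior Dirichlet(17/5, 11/3, 5/3, 2)
obs 5: x=1 → posterior Dirichlet(17/5, 14/3, 5/3, 2)
obs 6: x=2 → posterior Dirichlet(17/5, 14/3, 8/3, 2)
obs 7: x=0 → posterior Dirichlet(22/5, 14/3, 8/3, 2)
obs 8: x=3 → posterior Dirichlet(22/5, 14/3, 8/3, 3)
obs 9: x=3 → posterior Dirichlet(22/5, 14/3, 8/3, 4)
obs 10: x=2 → posterior Dirichlet(22/5, 14/3, 11/3, 4)
obs 11: x=2 → posterior Dirichlet(22/5, 14/3, 14/3, 4)
obs 12: x=2 → posterior Dirichlet(22/5, 14/3, 17/3, 4)
obs 13: x=2 → posterior Dirichlet(22/5, 14/3, 20/3, 4)

51/236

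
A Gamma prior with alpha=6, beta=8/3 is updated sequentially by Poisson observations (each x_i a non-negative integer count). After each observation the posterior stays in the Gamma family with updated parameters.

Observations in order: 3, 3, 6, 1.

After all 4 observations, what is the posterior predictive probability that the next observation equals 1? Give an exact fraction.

298844160000000000000000000/1716155831334586342923895201

obs 1: x=3 → posterior Gamma(9, 11/3)
obs 2: x=3 → posterior Gamma(12, 14/3)
obs 3: x=6 → posterior Gamma(18, 17/3)
obs 4: x=1 → posterior Gamma(19, 20/3)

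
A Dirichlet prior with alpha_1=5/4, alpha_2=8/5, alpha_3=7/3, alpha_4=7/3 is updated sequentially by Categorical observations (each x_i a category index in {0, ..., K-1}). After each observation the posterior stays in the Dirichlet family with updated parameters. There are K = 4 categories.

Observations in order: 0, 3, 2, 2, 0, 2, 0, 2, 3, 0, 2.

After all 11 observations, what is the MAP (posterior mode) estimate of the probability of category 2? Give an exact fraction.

obs 1: x=0 → posterior Dirichlet(9/4, 8/5, 7/3, 7/3)
obs 2: x=3 → posterior Dirichlet(9/4, 8/5, 7/3, 10/3)
obs 3: x=2 → posterior Dirichlet(9/4, 8/5, 10/3, 10/3)
obs 4: x=2 → posterior Dirichlet(9/4, 8/5, 13/3, 10/3)
obs 5: x=0 → posterior Dirichlet(13/4, 8/5, 13/3, 10/3)
obs 6: x=2 → posterior Dirichlet(13/4, 8/5, 16/3, 10/3)
obs 7: x=0 → posterior Dirichlet(17/4, 8/5, 16/3, 10/3)
obs 8: x=2 → posterior Dirichlet(17/4, 8/5, 19/3, 10/3)
obs 9: x=3 → posterior Dirichlet(17/4, 8/5, 19/3, 13/3)
obs 10: x=0 → posterior Dirichlet(21/4, 8/5, 19/3, 13/3)
obs 11: x=2 → posterior Dirichlet(21/4, 8/5, 22/3, 13/3)

380/871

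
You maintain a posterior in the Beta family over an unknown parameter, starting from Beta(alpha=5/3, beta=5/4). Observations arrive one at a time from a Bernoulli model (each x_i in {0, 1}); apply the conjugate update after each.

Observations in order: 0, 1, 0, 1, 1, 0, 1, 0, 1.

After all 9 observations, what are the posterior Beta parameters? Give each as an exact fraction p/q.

alpha=20/3, beta=21/4

obs 1: x=0 → posterior Beta(5/3, 9/4)
obs 2: x=1 → posterior Beta(8/3, 9/4)
obs 3: x=0 → posterior Beta(8/3, 13/4)
obs 4: x=1 → posterior Beta(11/3, 13/4)
obs 5: x=1 → posterior Beta(14/3, 13/4)
obs 6: x=0 → posterior Beta(14/3, 17/4)
obs 7: x=1 → posterior Beta(17/3, 17/4)
obs 8: x=0 → posterior Beta(17/3, 21/4)
obs 9: x=1 → posterior Beta(20/3, 21/4)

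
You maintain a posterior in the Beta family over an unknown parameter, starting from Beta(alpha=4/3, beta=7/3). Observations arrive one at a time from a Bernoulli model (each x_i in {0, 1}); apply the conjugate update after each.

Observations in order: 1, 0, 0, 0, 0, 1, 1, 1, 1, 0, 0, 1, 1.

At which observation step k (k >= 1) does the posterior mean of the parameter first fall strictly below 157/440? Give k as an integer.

k = 3

obs 1: x=1 → posterior Beta(7/3, 7/3)
obs 2: x=0 → posterior Beta(7/3, 10/3)
obs 3: x=0 → posterior Beta(7/3, 13/3)
obs 4: x=0 → posterior Beta(7/3, 16/3)
obs 5: x=0 → posterior Beta(7/3, 19/3)
obs 6: x=1 → posterior Beta(10/3, 19/3)
obs 7: x=1 → posterior Beta(13/3, 19/3)
obs 8: x=1 → posterior Beta(16/3, 19/3)
obs 9: x=1 → posterior Beta(19/3, 19/3)
obs 10: x=0 → posterior Beta(19/3, 22/3)
obs 11: x=0 → posterior Beta(19/3, 25/3)
obs 12: x=1 → posterior Beta(22/3, 25/3)
obs 13: x=1 → posterior Beta(25/3, 25/3)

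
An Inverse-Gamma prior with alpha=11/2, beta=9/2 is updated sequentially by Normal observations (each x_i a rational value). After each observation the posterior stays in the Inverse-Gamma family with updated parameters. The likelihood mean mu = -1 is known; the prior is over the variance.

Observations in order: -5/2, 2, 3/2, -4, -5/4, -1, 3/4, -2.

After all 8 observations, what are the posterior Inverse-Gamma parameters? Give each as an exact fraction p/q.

alpha=19/2, beta=317/16

obs 1: x=-5/2 → posterior Inverse-Gamma(6, 45/8)
obs 2: x=2 → posterior Inverse-Gamma(13/2, 81/8)
obs 3: x=3/2 → posterior Inverse-Gamma(7, 53/4)
obs 4: x=-4 → posterior Inverse-Gamma(15/2, 71/4)
obs 5: x=-5/4 → posterior Inverse-Gamma(8, 569/32)
obs 6: x=-1 → posterior Inverse-Gamma(17/2, 569/32)
obs 7: x=3/4 → posterior Inverse-Gamma(9, 309/16)
obs 8: x=-2 → posterior Inverse-Gamma(19/2, 317/16)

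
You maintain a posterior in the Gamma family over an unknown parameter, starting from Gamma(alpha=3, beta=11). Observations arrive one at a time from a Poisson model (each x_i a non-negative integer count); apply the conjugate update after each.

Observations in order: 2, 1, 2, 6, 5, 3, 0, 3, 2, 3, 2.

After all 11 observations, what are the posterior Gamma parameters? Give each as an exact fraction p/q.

alpha=32, beta=22

obs 1: x=2 → posterior Gamma(5, 12)
obs 2: x=1 → posterior Gamma(6, 13)
obs 3: x=2 → posterior Gamma(8, 14)
obs 4: x=6 → posterior Gamma(14, 15)
obs 5: x=5 → posterior Gamma(19, 16)
obs 6: x=3 → posterior Gamma(22, 17)
obs 7: x=0 → posterior Gamma(22, 18)
obs 8: x=3 → posterior Gamma(25, 19)
obs 9: x=2 → posterior Gamma(27, 20)
obs 10: x=3 → posterior Gamma(30, 21)
obs 11: x=2 → posterior Gamma(32, 22)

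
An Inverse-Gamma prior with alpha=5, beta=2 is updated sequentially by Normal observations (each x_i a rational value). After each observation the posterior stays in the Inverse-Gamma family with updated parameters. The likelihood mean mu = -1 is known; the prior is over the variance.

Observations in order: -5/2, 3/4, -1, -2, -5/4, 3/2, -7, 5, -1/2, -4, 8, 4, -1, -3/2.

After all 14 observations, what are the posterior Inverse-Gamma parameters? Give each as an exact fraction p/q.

alpha=12, beta=1633/16

obs 1: x=-5/2 → posterior Inverse-Gamma(11/2, 25/8)
obs 2: x=3/4 → posterior Inverse-Gamma(6, 149/32)
obs 3: x=-1 → posterior Inverse-Gamma(13/2, 149/32)
obs 4: x=-2 → posterior Inverse-Gamma(7, 165/32)
obs 5: x=-5/4 → posterior Inverse-Gamma(15/2, 83/16)
obs 6: x=3/2 → posterior Inverse-Gamma(8, 133/16)
obs 7: x=-7 → posterior Inverse-Gamma(17/2, 421/16)
obs 8: x=5 → posterior Inverse-Gamma(9, 709/16)
obs 9: x=-1/2 → posterior Inverse-Gamma(19/2, 711/16)
obs 10: x=-4 → posterior Inverse-Gamma(10, 783/16)
obs 11: x=8 → posterior Inverse-Gamma(21/2, 1431/16)
obs 12: x=4 → posterior Inverse-Gamma(11, 1631/16)
obs 13: x=-1 → posterior Inverse-Gamma(23/2, 1631/16)
obs 14: x=-3/2 → posterior Inverse-Gamma(12, 1633/16)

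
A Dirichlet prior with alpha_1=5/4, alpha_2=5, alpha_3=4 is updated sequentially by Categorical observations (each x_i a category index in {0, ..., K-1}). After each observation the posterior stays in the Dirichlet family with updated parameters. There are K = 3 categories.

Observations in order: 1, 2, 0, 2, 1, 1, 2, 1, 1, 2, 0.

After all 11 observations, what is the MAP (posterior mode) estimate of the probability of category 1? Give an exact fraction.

obs 1: x=1 → posterior Dirichlet(5/4, 6, 4)
obs 2: x=2 → posterior Dirichlet(5/4, 6, 5)
obs 3: x=0 → posterior Dirichlet(9/4, 6, 5)
obs 4: x=2 → posterior Dirichlet(9/4, 6, 6)
obs 5: x=1 → posterior Dirichlet(9/4, 7, 6)
obs 6: x=1 → posterior Dirichlet(9/4, 8, 6)
obs 7: x=2 → posterior Dirichlet(9/4, 8, 7)
obs 8: x=1 → posterior Dirichlet(9/4, 9, 7)
obs 9: x=1 → posterior Dirichlet(9/4, 10, 7)
obs 10: x=2 → posterior Dirichlet(9/4, 10, 8)
obs 11: x=0 → posterior Dirichlet(13/4, 10, 8)

36/73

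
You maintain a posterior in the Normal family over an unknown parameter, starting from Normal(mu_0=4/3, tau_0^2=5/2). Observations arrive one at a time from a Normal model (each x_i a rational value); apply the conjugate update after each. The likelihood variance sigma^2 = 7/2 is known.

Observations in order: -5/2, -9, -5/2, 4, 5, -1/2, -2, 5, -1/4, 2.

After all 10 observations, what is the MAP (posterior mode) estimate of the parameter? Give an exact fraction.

67/684

obs 1: x=-5/2 → posterior Normal(-19/72, 35/24)
obs 2: x=-9 → posterior Normal(-17/6, 35/34)
obs 3: x=-5/2 → posterior Normal(-91/33, 35/44)
obs 4: x=4 → posterior Normal(-122/81, 35/54)
obs 5: x=5 → posterior Normal(-47/96, 35/64)
obs 6: x=-1/2 → posterior Normal(-109/222, 35/74)
obs 7: x=-2 → posterior Normal(-169/252, 5/12)
obs 8: x=5 → posterior Normal(-19/282, 35/94)
obs 9: x=-1/4 → posterior Normal(-53/624, 35/104)
obs 10: x=2 → posterior Normal(67/684, 35/114)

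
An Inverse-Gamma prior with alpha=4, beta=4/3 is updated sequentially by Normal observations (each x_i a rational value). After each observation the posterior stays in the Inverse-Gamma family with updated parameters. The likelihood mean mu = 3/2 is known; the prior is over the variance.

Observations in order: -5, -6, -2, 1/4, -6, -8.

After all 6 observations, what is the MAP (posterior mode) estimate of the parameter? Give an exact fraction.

obs 1: x=-5 → posterior Inverse-Gamma(9/2, 539/24)
obs 2: x=-6 → posterior Inverse-Gamma(5, 607/12)
obs 3: x=-2 → posterior Inverse-Gamma(11/2, 1361/24)
obs 4: x=1/4 → posterior Inverse-Gamma(6, 5519/96)
obs 5: x=-6 → posterior Inverse-Gamma(13/2, 8219/96)
obs 6: x=-8 → posterior Inverse-Gamma(7, 12551/96)

12551/768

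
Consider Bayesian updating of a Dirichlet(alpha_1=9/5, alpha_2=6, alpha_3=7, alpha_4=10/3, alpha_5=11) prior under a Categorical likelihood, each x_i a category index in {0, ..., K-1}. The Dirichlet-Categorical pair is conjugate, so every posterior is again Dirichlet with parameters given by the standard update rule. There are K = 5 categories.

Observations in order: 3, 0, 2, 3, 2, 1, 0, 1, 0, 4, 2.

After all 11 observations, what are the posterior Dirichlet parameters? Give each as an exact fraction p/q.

alpha_1=24/5, alpha_2=8, alpha_3=10, alpha_4=16/3, alpha_5=12

obs 1: x=3 → posterior Dirichlet(9/5, 6, 7, 13/3, 11)
obs 2: x=0 → posterior Dirichlet(14/5, 6, 7, 13/3, 11)
obs 3: x=2 → posterior Dirichlet(14/5, 6, 8, 13/3, 11)
obs 4: x=3 → posterior Dirichlet(14/5, 6, 8, 16/3, 11)
obs 5: x=2 → posterior Dirichlet(14/5, 6, 9, 16/3, 11)
obs 6: x=1 → posterior Dirichlet(14/5, 7, 9, 16/3, 11)
obs 7: x=0 → posterior Dirichlet(19/5, 7, 9, 16/3, 11)
obs 8: x=1 → posterior Dirichlet(19/5, 8, 9, 16/3, 11)
obs 9: x=0 → posterior Dirichlet(24/5, 8, 9, 16/3, 11)
obs 10: x=4 → posterior Dirichlet(24/5, 8, 9, 16/3, 12)
obs 11: x=2 → posterior Dirichlet(24/5, 8, 10, 16/3, 12)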